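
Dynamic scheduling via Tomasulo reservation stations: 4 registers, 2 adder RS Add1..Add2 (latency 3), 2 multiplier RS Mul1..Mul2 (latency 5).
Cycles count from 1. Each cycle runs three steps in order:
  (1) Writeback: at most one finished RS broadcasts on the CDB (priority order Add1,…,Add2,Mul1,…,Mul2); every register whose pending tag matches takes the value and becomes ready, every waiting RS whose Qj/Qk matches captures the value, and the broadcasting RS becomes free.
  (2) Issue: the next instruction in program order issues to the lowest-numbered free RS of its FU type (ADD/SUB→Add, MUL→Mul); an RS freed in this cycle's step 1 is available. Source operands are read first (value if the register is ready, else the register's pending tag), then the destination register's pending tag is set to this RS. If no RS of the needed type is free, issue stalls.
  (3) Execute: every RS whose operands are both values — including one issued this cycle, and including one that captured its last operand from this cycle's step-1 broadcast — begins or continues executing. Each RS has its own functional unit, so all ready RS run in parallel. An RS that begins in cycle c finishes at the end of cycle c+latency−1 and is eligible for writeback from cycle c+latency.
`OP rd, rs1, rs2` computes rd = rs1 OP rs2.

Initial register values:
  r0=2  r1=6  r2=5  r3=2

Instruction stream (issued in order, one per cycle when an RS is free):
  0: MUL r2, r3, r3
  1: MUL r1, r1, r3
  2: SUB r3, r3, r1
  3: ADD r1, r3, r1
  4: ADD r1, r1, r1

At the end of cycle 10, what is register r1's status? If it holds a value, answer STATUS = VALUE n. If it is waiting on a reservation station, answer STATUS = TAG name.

STATUS = TAG Add1

  c1: issue MUL r2<-Mul1  regs: r0:2,r1:6,r2:Mul1,r3:2
  c2: issue MUL r1<-Mul2  regs: r0:2,r1:Mul2,r2:Mul1,r3:2
  c3: issue SUB r3<-Add1  regs: r0:2,r1:Mul2,r2:Mul1,r3:Add1
  c4: issue ADD r1<-Add2  regs: r0:2,r1:Add2,r2:Mul1,r3:Add1
  c5: stall  regs: r0:2,r1:Add2,r2:Mul1,r3:Add1
  c6: CDB Mul1=4; stall  regs: r0:2,r1:Add2,r2:4,r3:Add1
  c7: CDB Mul2=12; stall  regs: r0:2,r1:Add2,r2:4,r3:Add1
  c8: stall  regs: r0:2,r1:Add2,r2:4,r3:Add1
  c9: stall  regs: r0:2,r1:Add2,r2:4,r3:Add1
  c10: CDB Add1=-10; issue ADD r1<-Add1  regs: r0:2,r1:Add1,r2:4,r3:-10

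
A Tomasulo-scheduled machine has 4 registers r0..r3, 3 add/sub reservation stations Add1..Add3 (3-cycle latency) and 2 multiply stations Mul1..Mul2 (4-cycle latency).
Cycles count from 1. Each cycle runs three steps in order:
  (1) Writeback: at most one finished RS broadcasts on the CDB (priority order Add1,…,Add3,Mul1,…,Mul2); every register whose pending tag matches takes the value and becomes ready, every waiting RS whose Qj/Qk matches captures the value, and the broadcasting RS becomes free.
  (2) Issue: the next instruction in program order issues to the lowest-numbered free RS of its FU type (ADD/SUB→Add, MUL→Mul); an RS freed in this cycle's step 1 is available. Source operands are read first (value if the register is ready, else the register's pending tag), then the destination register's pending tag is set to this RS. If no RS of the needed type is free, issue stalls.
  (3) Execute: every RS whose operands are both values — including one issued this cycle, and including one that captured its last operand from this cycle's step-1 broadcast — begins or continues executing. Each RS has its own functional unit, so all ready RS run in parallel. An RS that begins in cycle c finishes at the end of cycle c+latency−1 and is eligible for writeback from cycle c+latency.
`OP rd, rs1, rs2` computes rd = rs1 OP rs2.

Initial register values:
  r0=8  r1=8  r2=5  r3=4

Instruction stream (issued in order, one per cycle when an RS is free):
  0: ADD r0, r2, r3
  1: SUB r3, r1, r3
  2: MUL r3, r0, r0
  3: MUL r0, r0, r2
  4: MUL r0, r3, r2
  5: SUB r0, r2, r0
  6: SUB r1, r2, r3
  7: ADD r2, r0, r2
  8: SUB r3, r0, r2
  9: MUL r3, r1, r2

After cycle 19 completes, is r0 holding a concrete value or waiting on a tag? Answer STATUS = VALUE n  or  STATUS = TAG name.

  c1: issue ADD r0<-Add1  regs: r0:Add1,r1:8,r2:5,r3:4
  c2: issue SUB r3<-Add2  regs: r0:Add1,r1:8,r2:5,r3:Add2
  c3: issue MUL r3<-Mul1  regs: r0:Add1,r1:8,r2:5,r3:Mul1
  c4: CDB Add1=9; issue MUL r0<-Mul2  regs: r0:Mul2,r1:8,r2:5,r3:Mul1
  c5: CDB Add2=4; stall  regs: r0:Mul2,r1:8,r2:5,r3:Mul1
  c6: stall  regs: r0:Mul2,r1:8,r2:5,r3:Mul1
  c7: stall  regs: r0:Mul2,r1:8,r2:5,r3:Mul1
  c8: CDB Mul1=81; issue MUL r0<-Mul1  regs: r0:Mul1,r1:8,r2:5,r3:81
  c9: CDB Mul2=45; issue SUB r0<-Add1  regs: r0:Add1,r1:8,r2:5,r3:81
  c10: issue SUB r1<-Add2  regs: r0:Add1,r1:Add2,r2:5,r3:81
  c11: issue ADD r2<-Add3  regs: r0:Add1,r1:Add2,r2:Add3,r3:81
  c12: CDB Mul1=405; stall  regs: r0:Add1,r1:Add2,r2:Add3,r3:81
  c13: CDB Add2=-76; issue SUB r3<-Add2  regs: r0:Add1,r1:-76,r2:Add3,r3:Add2
  c14: issue MUL r3<-Mul1  regs: r0:Add1,r1:-76,r2:Add3,r3:Mul1
  c15: CDB Add1=-400  regs: r0:-400,r1:-76,r2:Add3,r3:Mul1
  c16: -  regs: r0:-400,r1:-76,r2:Add3,r3:Mul1
  c17: -  regs: r0:-400,r1:-76,r2:Add3,r3:Mul1
  c18: CDB Add3=-395  regs: r0:-400,r1:-76,r2:-395,r3:Mul1
  c19: -  regs: r0:-400,r1:-76,r2:-395,r3:Mul1

STATUS = VALUE -400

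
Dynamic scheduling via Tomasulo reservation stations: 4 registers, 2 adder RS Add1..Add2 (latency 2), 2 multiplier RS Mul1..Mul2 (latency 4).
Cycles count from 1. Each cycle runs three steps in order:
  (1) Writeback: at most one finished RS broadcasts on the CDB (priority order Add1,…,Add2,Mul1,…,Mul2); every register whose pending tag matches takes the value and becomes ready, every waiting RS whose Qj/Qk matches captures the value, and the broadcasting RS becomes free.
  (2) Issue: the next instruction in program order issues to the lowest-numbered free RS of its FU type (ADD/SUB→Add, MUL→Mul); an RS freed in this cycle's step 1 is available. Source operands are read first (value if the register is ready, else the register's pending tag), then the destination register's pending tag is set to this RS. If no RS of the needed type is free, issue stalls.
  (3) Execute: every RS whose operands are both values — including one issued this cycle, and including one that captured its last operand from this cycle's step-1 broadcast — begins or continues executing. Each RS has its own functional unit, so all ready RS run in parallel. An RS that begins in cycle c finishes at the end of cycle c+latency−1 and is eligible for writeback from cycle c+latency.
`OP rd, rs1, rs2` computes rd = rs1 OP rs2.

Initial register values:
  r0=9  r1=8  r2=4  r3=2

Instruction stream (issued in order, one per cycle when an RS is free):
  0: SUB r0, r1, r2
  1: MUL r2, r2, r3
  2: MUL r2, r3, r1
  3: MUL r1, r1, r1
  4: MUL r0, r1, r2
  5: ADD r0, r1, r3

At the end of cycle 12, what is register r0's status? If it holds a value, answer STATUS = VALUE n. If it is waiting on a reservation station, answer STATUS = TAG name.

STATUS = VALUE 66

  c1: issue SUB r0<-Add1  regs: r0:Add1,r1:8,r2:4,r3:2
  c2: issue MUL r2<-Mul1  regs: r0:Add1,r1:8,r2:Mul1,r3:2
  c3: CDB Add1=4; issue MUL r2<-Mul2  regs: r0:4,r1:8,r2:Mul2,r3:2
  c4: stall  regs: r0:4,r1:8,r2:Mul2,r3:2
  c5: stall  regs: r0:4,r1:8,r2:Mul2,r3:2
  c6: CDB Mul1=8; issue MUL r1<-Mul1  regs: r0:4,r1:Mul1,r2:Mul2,r3:2
  c7: CDB Mul2=16; issue MUL r0<-Mul2  regs: r0:Mul2,r1:Mul1,r2:16,r3:2
  c8: issue ADD r0<-Add1  regs: r0:Add1,r1:Mul1,r2:16,r3:2
  c9: -  regs: r0:Add1,r1:Mul1,r2:16,r3:2
  c10: CDB Mul1=64  regs: r0:Add1,r1:64,r2:16,r3:2
  c11: -  regs: r0:Add1,r1:64,r2:16,r3:2
  c12: CDB Add1=66  regs: r0:66,r1:64,r2:16,r3:2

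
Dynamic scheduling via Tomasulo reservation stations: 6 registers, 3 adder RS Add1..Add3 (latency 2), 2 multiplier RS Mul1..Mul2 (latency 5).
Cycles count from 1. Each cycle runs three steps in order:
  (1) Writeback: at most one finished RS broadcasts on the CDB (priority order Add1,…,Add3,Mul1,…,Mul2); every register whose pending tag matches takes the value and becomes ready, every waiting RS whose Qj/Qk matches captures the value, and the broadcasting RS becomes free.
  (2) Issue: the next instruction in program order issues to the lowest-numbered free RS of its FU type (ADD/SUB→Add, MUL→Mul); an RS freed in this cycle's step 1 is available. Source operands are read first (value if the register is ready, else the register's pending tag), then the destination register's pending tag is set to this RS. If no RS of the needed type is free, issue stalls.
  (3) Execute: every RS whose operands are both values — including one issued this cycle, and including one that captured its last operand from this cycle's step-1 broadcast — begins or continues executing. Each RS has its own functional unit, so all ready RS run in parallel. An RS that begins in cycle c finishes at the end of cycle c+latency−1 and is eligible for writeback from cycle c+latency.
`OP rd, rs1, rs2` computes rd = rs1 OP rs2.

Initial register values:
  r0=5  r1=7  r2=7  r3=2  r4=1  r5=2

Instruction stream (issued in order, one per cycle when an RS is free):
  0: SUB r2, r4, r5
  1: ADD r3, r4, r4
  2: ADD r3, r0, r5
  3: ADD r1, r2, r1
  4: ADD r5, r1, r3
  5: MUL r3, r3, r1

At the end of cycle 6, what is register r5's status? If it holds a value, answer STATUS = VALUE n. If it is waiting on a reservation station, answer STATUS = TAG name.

c1: issue SUB r2<-Add1 | r0:5,r1:7,r2:Add1,r3:2,r4:1,r5:2
c2: issue ADD r3<-Add2 | r0:5,r1:7,r2:Add1,r3:Add2,r4:1,r5:2
c3: CDB Add1=-1; issue ADD r3<-Add1 | r0:5,r1:7,r2:-1,r3:Add1,r4:1,r5:2
c4: CDB Add2=2; issue ADD r1<-Add2 | r0:5,r1:Add2,r2:-1,r3:Add1,r4:1,r5:2
c5: CDB Add1=7; issue ADD r5<-Add1 | r0:5,r1:Add2,r2:-1,r3:7,r4:1,r5:Add1
c6: CDB Add2=6; issue MUL r3<-Mul1 | r0:5,r1:6,r2:-1,r3:Mul1,r4:1,r5:Add1

STATUS = TAG Add1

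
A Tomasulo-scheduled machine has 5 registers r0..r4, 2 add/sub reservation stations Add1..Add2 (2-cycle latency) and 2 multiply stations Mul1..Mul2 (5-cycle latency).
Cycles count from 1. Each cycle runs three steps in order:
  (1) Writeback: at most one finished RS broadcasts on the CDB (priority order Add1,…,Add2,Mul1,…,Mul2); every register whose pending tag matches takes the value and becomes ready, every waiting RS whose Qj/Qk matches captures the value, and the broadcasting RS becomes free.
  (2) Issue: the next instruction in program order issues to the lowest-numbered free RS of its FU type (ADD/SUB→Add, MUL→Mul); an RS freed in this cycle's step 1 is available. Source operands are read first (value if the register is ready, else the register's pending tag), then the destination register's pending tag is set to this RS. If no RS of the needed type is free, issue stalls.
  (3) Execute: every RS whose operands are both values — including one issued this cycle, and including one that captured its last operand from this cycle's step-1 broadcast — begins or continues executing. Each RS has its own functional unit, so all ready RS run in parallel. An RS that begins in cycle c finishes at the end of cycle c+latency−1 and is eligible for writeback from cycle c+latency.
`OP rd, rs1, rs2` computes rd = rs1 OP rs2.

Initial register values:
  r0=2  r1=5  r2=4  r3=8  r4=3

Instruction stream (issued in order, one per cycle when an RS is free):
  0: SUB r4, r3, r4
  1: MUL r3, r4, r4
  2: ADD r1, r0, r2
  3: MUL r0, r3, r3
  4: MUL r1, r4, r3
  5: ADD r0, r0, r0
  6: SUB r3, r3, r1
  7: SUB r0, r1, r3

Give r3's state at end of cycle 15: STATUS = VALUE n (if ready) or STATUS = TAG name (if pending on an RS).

STATUS = VALUE -100

c1: issue SUB r4<-Add1 | r0:2,r1:5,r2:4,r3:8,r4:Add1
c2: issue MUL r3<-Mul1 | r0:2,r1:5,r2:4,r3:Mul1,r4:Add1
c3: CDB Add1=5; issue ADD r1<-Add1 | r0:2,r1:Add1,r2:4,r3:Mul1,r4:5
c4: issue MUL r0<-Mul2 | r0:Mul2,r1:Add1,r2:4,r3:Mul1,r4:5
c5: CDB Add1=6; stall | r0:Mul2,r1:6,r2:4,r3:Mul1,r4:5
c6: stall | r0:Mul2,r1:6,r2:4,r3:Mul1,r4:5
c7: stall | r0:Mul2,r1:6,r2:4,r3:Mul1,r4:5
c8: CDB Mul1=25; issue MUL r1<-Mul1 | r0:Mul2,r1:Mul1,r2:4,r3:25,r4:5
c9: issue ADD r0<-Add1 | r0:Add1,r1:Mul1,r2:4,r3:25,r4:5
c10: issue SUB r3<-Add2 | r0:Add1,r1:Mul1,r2:4,r3:Add2,r4:5
c11: stall | r0:Add1,r1:Mul1,r2:4,r3:Add2,r4:5
c12: stall | r0:Add1,r1:Mul1,r2:4,r3:Add2,r4:5
c13: CDB Mul1=125; stall | r0:Add1,r1:125,r2:4,r3:Add2,r4:5
c14: CDB Mul2=625; stall | r0:Add1,r1:125,r2:4,r3:Add2,r4:5
c15: CDB Add2=-100; issue SUB r0<-Add2 | r0:Add2,r1:125,r2:4,r3:-100,r4:5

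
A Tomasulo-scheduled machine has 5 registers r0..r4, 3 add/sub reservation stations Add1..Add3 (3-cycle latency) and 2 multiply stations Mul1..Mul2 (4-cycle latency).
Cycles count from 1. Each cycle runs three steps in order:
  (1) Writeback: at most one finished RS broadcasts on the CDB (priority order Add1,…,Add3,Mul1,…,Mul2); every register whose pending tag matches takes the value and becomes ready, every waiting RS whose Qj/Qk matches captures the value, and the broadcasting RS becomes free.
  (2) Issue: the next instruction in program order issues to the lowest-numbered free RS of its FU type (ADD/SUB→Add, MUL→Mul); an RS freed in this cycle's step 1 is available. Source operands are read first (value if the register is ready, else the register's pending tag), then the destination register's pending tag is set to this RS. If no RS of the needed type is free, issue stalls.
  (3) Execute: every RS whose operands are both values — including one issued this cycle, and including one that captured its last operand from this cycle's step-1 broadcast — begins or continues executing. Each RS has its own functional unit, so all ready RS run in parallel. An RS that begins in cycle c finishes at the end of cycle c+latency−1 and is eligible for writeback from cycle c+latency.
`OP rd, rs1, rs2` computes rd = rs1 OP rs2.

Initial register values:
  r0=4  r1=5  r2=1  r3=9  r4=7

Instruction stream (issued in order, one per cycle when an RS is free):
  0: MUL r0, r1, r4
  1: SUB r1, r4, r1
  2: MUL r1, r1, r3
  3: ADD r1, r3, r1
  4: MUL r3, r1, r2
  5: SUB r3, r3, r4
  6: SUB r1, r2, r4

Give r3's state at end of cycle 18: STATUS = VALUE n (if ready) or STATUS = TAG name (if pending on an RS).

STATUS = TAG Add1

c1: issue MUL r0<-Mul1 | r0:Mul1,r1:5,r2:1,r3:9,r4:7
c2: issue SUB r1<-Add1 | r0:Mul1,r1:Add1,r2:1,r3:9,r4:7
c3: issue MUL r1<-Mul2 | r0:Mul1,r1:Mul2,r2:1,r3:9,r4:7
c4: issue ADD r1<-Add2 | r0:Mul1,r1:Add2,r2:1,r3:9,r4:7
c5: CDB Add1=2; stall | r0:Mul1,r1:Add2,r2:1,r3:9,r4:7
c6: CDB Mul1=35; issue MUL r3<-Mul1 | r0:35,r1:Add2,r2:1,r3:Mul1,r4:7
c7: issue SUB r3<-Add1 | r0:35,r1:Add2,r2:1,r3:Add1,r4:7
c8: issue SUB r1<-Add3 | r0:35,r1:Add3,r2:1,r3:Add1,r4:7
c9: CDB Mul2=18 | r0:35,r1:Add3,r2:1,r3:Add1,r4:7
c10: - | r0:35,r1:Add3,r2:1,r3:Add1,r4:7
c11: CDB Add3=-6 | r0:35,r1:-6,r2:1,r3:Add1,r4:7
c12: CDB Add2=27 | r0:35,r1:-6,r2:1,r3:Add1,r4:7
c13: - | r0:35,r1:-6,r2:1,r3:Add1,r4:7
c14: - | r0:35,r1:-6,r2:1,r3:Add1,r4:7
c15: - | r0:35,r1:-6,r2:1,r3:Add1,r4:7
c16: CDB Mul1=27 | r0:35,r1:-6,r2:1,r3:Add1,r4:7
c17: - | r0:35,r1:-6,r2:1,r3:Add1,r4:7
c18: - | r0:35,r1:-6,r2:1,r3:Add1,r4:7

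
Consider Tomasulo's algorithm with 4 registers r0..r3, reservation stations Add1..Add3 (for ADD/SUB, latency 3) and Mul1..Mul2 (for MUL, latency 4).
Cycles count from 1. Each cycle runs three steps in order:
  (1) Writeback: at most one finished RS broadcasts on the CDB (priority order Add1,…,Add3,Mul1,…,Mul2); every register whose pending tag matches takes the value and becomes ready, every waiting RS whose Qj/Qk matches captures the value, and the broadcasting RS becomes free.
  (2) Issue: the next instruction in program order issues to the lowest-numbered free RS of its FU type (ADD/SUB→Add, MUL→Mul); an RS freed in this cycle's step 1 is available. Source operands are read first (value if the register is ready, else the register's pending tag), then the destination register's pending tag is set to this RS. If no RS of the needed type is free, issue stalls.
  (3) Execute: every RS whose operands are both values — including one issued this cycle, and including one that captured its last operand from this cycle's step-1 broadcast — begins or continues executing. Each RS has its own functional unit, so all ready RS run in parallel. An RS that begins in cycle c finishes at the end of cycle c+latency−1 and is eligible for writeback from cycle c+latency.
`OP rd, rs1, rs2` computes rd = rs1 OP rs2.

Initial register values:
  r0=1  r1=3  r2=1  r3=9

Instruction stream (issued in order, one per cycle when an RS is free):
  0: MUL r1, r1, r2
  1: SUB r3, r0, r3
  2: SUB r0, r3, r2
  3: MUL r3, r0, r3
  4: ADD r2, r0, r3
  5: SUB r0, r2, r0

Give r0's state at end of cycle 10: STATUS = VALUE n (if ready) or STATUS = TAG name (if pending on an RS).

cycle 1: issue MUL r1<-Mul1 // r0:1,r1:Mul1,r2:1,r3:9
cycle 2: issue SUB r3<-Add1 // r0:1,r1:Mul1,r2:1,r3:Add1
cycle 3: issue SUB r0<-Add2 // r0:Add2,r1:Mul1,r2:1,r3:Add1
cycle 4: issue MUL r3<-Mul2 // r0:Add2,r1:Mul1,r2:1,r3:Mul2
cycle 5: CDB Add1=-8; issue ADD r2<-Add1 // r0:Add2,r1:Mul1,r2:Add1,r3:Mul2
cycle 6: CDB Mul1=3; issue SUB r0<-Add3 // r0:Add3,r1:3,r2:Add1,r3:Mul2
cycle 7: - // r0:Add3,r1:3,r2:Add1,r3:Mul2
cycle 8: CDB Add2=-9 // r0:Add3,r1:3,r2:Add1,r3:Mul2
cycle 9: - // r0:Add3,r1:3,r2:Add1,r3:Mul2
cycle 10: - // r0:Add3,r1:3,r2:Add1,r3:Mul2

STATUS = TAG Add3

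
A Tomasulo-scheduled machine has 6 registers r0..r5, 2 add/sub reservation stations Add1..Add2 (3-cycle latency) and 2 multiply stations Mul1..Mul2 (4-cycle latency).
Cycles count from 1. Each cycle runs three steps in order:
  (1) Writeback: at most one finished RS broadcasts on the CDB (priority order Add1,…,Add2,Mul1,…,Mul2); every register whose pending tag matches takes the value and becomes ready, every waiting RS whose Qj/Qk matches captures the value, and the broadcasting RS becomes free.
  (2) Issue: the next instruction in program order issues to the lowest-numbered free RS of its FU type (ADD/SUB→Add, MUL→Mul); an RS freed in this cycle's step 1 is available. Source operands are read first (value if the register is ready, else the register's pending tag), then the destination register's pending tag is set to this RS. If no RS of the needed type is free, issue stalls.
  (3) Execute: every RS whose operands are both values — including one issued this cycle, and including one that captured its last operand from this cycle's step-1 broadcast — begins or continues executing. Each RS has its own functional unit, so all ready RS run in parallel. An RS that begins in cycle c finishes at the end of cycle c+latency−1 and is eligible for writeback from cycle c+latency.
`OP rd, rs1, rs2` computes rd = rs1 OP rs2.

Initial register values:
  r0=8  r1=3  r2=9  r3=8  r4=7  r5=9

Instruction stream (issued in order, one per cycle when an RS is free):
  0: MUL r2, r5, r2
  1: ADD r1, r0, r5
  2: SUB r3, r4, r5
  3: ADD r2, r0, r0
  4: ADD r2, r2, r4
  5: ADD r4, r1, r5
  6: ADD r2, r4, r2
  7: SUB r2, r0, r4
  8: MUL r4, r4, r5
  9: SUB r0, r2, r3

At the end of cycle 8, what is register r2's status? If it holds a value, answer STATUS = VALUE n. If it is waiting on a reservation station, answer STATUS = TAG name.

  c1: issue MUL r2<-Mul1  regs: r0:8,r1:3,r2:Mul1,r3:8,r4:7,r5:9
  c2: issue ADD r1<-Add1  regs: r0:8,r1:Add1,r2:Mul1,r3:8,r4:7,r5:9
  c3: issue SUB r3<-Add2  regs: r0:8,r1:Add1,r2:Mul1,r3:Add2,r4:7,r5:9
  c4: stall  regs: r0:8,r1:Add1,r2:Mul1,r3:Add2,r4:7,r5:9
  c5: CDB Add1=17; issue ADD r2<-Add1  regs: r0:8,r1:17,r2:Add1,r3:Add2,r4:7,r5:9
  c6: CDB Add2=-2; issue ADD r2<-Add2  regs: r0:8,r1:17,r2:Add2,r3:-2,r4:7,r5:9
  c7: CDB Mul1=81; stall  regs: r0:8,r1:17,r2:Add2,r3:-2,r4:7,r5:9
  c8: CDB Add1=16; issue ADD r4<-Add1  regs: r0:8,r1:17,r2:Add2,r3:-2,r4:Add1,r5:9

STATUS = TAG Add2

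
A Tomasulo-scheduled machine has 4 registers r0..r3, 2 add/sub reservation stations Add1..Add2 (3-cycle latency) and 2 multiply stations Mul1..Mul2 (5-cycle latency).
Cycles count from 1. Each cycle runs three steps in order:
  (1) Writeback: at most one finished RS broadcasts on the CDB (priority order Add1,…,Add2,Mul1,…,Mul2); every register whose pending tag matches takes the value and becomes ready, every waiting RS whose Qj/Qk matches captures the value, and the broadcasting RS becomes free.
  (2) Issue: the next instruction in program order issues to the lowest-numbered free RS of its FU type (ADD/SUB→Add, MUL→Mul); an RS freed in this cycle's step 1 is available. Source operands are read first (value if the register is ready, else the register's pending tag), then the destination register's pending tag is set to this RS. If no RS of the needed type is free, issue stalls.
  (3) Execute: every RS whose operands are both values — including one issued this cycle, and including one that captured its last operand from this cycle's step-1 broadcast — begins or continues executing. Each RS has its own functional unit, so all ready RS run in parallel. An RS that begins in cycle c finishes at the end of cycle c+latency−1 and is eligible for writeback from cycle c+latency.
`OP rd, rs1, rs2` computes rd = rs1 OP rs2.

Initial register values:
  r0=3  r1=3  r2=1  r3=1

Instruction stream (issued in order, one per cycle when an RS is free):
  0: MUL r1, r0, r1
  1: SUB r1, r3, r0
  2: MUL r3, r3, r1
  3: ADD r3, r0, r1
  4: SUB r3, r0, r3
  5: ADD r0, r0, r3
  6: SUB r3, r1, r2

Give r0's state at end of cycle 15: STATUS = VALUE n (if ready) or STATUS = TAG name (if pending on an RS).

STATUS = VALUE 5

c1: issue MUL r1<-Mul1 | r0:3,r1:Mul1,r2:1,r3:1
c2: issue SUB r1<-Add1 | r0:3,r1:Add1,r2:1,r3:1
c3: issue MUL r3<-Mul2 | r0:3,r1:Add1,r2:1,r3:Mul2
c4: issue ADD r3<-Add2 | r0:3,r1:Add1,r2:1,r3:Add2
c5: CDB Add1=-2; issue SUB r3<-Add1 | r0:3,r1:-2,r2:1,r3:Add1
c6: CDB Mul1=9; stall | r0:3,r1:-2,r2:1,r3:Add1
c7: stall | r0:3,r1:-2,r2:1,r3:Add1
c8: CDB Add2=1; issue ADD r0<-Add2 | r0:Add2,r1:-2,r2:1,r3:Add1
c9: stall | r0:Add2,r1:-2,r2:1,r3:Add1
c10: CDB Mul2=-2; stall | r0:Add2,r1:-2,r2:1,r3:Add1
c11: CDB Add1=2; issue SUB r3<-Add1 | r0:Add2,r1:-2,r2:1,r3:Add1
c12: - | r0:Add2,r1:-2,r2:1,r3:Add1
c13: - | r0:Add2,r1:-2,r2:1,r3:Add1
c14: CDB Add1=-3 | r0:Add2,r1:-2,r2:1,r3:-3
c15: CDB Add2=5 | r0:5,r1:-2,r2:1,r3:-3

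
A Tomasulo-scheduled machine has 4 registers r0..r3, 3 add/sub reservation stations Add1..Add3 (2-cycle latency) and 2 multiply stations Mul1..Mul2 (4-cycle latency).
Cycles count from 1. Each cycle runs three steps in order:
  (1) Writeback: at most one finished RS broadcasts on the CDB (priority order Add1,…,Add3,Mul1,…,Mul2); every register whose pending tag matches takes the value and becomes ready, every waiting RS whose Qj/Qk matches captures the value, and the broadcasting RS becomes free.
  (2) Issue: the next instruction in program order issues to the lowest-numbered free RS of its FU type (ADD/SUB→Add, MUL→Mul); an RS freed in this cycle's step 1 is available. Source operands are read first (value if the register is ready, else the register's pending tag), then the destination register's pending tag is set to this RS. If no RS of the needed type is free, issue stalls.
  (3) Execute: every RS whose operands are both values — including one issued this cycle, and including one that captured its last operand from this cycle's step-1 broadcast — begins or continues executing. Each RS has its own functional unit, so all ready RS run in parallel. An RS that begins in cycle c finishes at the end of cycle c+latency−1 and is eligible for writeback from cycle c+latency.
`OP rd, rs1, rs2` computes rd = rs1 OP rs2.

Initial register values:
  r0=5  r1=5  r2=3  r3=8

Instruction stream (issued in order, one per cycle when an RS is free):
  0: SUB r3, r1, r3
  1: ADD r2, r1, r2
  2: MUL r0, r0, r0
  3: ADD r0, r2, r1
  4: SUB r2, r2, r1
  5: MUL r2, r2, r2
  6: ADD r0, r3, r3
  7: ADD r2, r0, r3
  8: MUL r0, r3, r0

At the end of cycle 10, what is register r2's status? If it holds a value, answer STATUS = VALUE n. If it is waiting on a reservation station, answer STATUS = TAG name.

STATUS = TAG Add2

c1: issue SUB r3<-Add1 | r0:5,r1:5,r2:3,r3:Add1
c2: issue ADD r2<-Add2 | r0:5,r1:5,r2:Add2,r3:Add1
c3: CDB Add1=-3; issue MUL r0<-Mul1 | r0:Mul1,r1:5,r2:Add2,r3:-3
c4: CDB Add2=8; issue ADD r0<-Add1 | r0:Add1,r1:5,r2:8,r3:-3
c5: issue SUB r2<-Add2 | r0:Add1,r1:5,r2:Add2,r3:-3
c6: CDB Add1=13; issue MUL r2<-Mul2 | r0:13,r1:5,r2:Mul2,r3:-3
c7: CDB Add2=3; issue ADD r0<-Add1 | r0:Add1,r1:5,r2:Mul2,r3:-3
c8: CDB Mul1=25; issue ADD r2<-Add2 | r0:Add1,r1:5,r2:Add2,r3:-3
c9: CDB Add1=-6; issue MUL r0<-Mul1 | r0:Mul1,r1:5,r2:Add2,r3:-3
c10: - | r0:Mul1,r1:5,r2:Add2,r3:-3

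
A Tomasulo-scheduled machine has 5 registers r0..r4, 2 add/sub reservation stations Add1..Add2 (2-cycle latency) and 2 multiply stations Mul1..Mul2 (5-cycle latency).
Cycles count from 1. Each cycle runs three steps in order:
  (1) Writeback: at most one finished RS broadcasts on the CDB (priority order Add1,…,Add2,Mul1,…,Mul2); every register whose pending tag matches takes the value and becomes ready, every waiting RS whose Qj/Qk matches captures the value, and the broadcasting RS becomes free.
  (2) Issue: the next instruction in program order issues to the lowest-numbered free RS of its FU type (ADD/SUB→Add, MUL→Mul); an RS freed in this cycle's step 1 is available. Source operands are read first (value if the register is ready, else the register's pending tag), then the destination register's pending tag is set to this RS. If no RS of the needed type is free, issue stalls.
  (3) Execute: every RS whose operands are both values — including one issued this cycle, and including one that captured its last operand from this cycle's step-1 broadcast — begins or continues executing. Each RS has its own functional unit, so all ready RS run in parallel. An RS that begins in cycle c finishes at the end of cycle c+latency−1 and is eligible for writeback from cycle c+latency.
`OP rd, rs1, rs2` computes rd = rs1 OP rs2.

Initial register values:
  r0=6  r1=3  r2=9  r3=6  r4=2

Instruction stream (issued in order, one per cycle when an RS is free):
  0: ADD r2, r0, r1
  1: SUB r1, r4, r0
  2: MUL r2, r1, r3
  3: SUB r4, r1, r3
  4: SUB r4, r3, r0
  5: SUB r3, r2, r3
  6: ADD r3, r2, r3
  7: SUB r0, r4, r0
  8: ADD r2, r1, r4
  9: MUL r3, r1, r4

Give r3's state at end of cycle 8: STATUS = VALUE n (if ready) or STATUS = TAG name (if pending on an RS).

STATUS = TAG Add2

c1: issue ADD r2<-Add1 | r0:6,r1:3,r2:Add1,r3:6,r4:2
c2: issue SUB r1<-Add2 | r0:6,r1:Add2,r2:Add1,r3:6,r4:2
c3: CDB Add1=9; issue MUL r2<-Mul1 | r0:6,r1:Add2,r2:Mul1,r3:6,r4:2
c4: CDB Add2=-4; issue SUB r4<-Add1 | r0:6,r1:-4,r2:Mul1,r3:6,r4:Add1
c5: issue SUB r4<-Add2 | r0:6,r1:-4,r2:Mul1,r3:6,r4:Add2
c6: CDB Add1=-10; issue SUB r3<-Add1 | r0:6,r1:-4,r2:Mul1,r3:Add1,r4:Add2
c7: CDB Add2=0; issue ADD r3<-Add2 | r0:6,r1:-4,r2:Mul1,r3:Add2,r4:0
c8: stall | r0:6,r1:-4,r2:Mul1,r3:Add2,r4:0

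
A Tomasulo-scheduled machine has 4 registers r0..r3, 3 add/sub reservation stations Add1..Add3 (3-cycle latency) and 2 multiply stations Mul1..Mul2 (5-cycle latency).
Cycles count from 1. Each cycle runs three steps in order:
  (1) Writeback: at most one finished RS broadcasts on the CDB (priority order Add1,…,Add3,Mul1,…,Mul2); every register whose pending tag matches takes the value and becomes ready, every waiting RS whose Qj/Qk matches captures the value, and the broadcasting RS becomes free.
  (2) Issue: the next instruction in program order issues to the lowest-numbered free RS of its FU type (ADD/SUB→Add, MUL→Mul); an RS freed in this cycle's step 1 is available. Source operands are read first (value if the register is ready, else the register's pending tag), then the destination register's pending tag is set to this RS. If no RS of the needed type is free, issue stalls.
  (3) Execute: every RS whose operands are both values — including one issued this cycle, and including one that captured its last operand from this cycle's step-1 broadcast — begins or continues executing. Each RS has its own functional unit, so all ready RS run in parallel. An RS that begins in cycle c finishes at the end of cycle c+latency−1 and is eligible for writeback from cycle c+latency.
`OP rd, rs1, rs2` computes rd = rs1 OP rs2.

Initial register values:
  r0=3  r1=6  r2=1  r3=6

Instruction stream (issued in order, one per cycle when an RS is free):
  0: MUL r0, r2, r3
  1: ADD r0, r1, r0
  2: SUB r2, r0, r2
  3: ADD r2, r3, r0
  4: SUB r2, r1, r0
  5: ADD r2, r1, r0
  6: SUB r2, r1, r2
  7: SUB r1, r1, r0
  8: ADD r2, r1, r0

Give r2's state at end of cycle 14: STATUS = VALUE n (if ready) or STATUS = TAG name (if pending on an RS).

STATUS = TAG Add2

  c1: issue MUL r0<-Mul1  regs: r0:Mul1,r1:6,r2:1,r3:6
  c2: issue ADD r0<-Add1  regs: r0:Add1,r1:6,r2:1,r3:6
  c3: issue SUB r2<-Add2  regs: r0:Add1,r1:6,r2:Add2,r3:6
  c4: issue ADD r2<-Add3  regs: r0:Add1,r1:6,r2:Add3,r3:6
  c5: stall  regs: r0:Add1,r1:6,r2:Add3,r3:6
  c6: CDB Mul1=6; stall  regs: r0:Add1,r1:6,r2:Add3,r3:6
  c7: stall  regs: r0:Add1,r1:6,r2:Add3,r3:6
  c8: stall  regs: r0:Add1,r1:6,r2:Add3,r3:6
  c9: CDB Add1=12; issue SUB r2<-Add1  regs: r0:12,r1:6,r2:Add1,r3:6
  c10: stall  regs: r0:12,r1:6,r2:Add1,r3:6
  c11: stall  regs: r0:12,r1:6,r2:Add1,r3:6
  c12: CDB Add1=-6; issue ADD r2<-Add1  regs: r0:12,r1:6,r2:Add1,r3:6
  c13: CDB Add2=11; issue SUB r2<-Add2  regs: r0:12,r1:6,r2:Add2,r3:6
  c14: CDB Add3=18; issue SUB r1<-Add3  regs: r0:12,r1:Add3,r2:Add2,r3:6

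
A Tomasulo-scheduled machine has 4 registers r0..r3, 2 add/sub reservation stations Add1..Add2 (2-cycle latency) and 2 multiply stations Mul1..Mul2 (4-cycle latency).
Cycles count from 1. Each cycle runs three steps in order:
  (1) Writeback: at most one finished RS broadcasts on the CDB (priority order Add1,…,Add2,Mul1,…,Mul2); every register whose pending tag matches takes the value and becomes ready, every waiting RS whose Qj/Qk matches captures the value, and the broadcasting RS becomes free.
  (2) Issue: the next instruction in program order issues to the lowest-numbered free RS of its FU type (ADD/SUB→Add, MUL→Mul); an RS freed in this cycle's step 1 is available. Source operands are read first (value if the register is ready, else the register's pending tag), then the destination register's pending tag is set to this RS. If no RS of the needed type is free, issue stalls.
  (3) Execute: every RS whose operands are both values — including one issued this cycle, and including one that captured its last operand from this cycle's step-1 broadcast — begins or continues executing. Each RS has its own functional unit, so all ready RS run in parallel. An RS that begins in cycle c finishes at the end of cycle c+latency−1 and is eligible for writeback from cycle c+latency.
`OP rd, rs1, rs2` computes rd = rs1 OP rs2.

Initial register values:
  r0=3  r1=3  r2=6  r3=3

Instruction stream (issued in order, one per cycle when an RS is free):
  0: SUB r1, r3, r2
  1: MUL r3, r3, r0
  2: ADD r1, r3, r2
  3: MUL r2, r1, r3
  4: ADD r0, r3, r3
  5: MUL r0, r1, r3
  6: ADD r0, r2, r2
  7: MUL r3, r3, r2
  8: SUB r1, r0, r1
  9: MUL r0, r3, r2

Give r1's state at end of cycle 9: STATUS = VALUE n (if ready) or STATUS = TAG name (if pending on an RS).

STATUS = VALUE 15

cycle 1: issue SUB r1<-Add1 // r0:3,r1:Add1,r2:6,r3:3
cycle 2: issue MUL r3<-Mul1 // r0:3,r1:Add1,r2:6,r3:Mul1
cycle 3: CDB Add1=-3; issue ADD r1<-Add1 // r0:3,r1:Add1,r2:6,r3:Mul1
cycle 4: issue MUL r2<-Mul2 // r0:3,r1:Add1,r2:Mul2,r3:Mul1
cycle 5: issue ADD r0<-Add2 // r0:Add2,r1:Add1,r2:Mul2,r3:Mul1
cycle 6: CDB Mul1=9; issue MUL r0<-Mul1 // r0:Mul1,r1:Add1,r2:Mul2,r3:9
cycle 7: stall // r0:Mul1,r1:Add1,r2:Mul2,r3:9
cycle 8: CDB Add1=15; issue ADD r0<-Add1 // r0:Add1,r1:15,r2:Mul2,r3:9
cycle 9: CDB Add2=18; stall // r0:Add1,r1:15,r2:Mul2,r3:9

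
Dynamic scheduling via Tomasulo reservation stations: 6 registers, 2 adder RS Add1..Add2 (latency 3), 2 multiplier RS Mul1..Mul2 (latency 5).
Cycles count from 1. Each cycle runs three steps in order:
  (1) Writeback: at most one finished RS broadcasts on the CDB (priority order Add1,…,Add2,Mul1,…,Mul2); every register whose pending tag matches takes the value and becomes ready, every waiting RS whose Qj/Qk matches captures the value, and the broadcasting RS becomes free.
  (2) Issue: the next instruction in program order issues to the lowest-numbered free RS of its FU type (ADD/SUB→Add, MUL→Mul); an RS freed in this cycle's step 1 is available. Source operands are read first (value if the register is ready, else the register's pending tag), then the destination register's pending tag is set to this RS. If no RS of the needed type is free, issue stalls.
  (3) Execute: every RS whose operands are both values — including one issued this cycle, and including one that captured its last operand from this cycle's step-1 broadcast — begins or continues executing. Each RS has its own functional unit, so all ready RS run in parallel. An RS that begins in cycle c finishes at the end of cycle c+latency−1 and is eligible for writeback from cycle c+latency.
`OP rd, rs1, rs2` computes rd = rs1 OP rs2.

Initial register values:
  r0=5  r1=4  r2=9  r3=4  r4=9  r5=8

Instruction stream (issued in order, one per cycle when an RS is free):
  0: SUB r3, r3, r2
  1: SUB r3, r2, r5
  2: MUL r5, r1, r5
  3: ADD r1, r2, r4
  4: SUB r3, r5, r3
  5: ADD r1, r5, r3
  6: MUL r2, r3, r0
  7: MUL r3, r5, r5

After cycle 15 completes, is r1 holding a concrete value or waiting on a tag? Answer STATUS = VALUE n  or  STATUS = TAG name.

STATUS = VALUE 63

cycle 1: issue SUB r3<-Add1 // r0:5,r1:4,r2:9,r3:Add1,r4:9,r5:8
cycle 2: issue SUB r3<-Add2 // r0:5,r1:4,r2:9,r3:Add2,r4:9,r5:8
cycle 3: issue MUL r5<-Mul1 // r0:5,r1:4,r2:9,r3:Add2,r4:9,r5:Mul1
cycle 4: CDB Add1=-5; issue ADD r1<-Add1 // r0:5,r1:Add1,r2:9,r3:Add2,r4:9,r5:Mul1
cycle 5: CDB Add2=1; issue SUB r3<-Add2 // r0:5,r1:Add1,r2:9,r3:Add2,r4:9,r5:Mul1
cycle 6: stall // r0:5,r1:Add1,r2:9,r3:Add2,r4:9,r5:Mul1
cycle 7: CDB Add1=18; issue ADD r1<-Add1 // r0:5,r1:Add1,r2:9,r3:Add2,r4:9,r5:Mul1
cycle 8: CDB Mul1=32; issue MUL r2<-Mul1 // r0:5,r1:Add1,r2:Mul1,r3:Add2,r4:9,r5:32
cycle 9: issue MUL r3<-Mul2 // r0:5,r1:Add1,r2:Mul1,r3:Mul2,r4:9,r5:32
cycle 10: - // r0:5,r1:Add1,r2:Mul1,r3:Mul2,r4:9,r5:32
cycle 11: CDB Add2=31 // r0:5,r1:Add1,r2:Mul1,r3:Mul2,r4:9,r5:32
cycle 12: - // r0:5,r1:Add1,r2:Mul1,r3:Mul2,r4:9,r5:32
cycle 13: - // r0:5,r1:Add1,r2:Mul1,r3:Mul2,r4:9,r5:32
cycle 14: CDB Add1=63 // r0:5,r1:63,r2:Mul1,r3:Mul2,r4:9,r5:32
cycle 15: CDB Mul2=1024 // r0:5,r1:63,r2:Mul1,r3:1024,r4:9,r5:32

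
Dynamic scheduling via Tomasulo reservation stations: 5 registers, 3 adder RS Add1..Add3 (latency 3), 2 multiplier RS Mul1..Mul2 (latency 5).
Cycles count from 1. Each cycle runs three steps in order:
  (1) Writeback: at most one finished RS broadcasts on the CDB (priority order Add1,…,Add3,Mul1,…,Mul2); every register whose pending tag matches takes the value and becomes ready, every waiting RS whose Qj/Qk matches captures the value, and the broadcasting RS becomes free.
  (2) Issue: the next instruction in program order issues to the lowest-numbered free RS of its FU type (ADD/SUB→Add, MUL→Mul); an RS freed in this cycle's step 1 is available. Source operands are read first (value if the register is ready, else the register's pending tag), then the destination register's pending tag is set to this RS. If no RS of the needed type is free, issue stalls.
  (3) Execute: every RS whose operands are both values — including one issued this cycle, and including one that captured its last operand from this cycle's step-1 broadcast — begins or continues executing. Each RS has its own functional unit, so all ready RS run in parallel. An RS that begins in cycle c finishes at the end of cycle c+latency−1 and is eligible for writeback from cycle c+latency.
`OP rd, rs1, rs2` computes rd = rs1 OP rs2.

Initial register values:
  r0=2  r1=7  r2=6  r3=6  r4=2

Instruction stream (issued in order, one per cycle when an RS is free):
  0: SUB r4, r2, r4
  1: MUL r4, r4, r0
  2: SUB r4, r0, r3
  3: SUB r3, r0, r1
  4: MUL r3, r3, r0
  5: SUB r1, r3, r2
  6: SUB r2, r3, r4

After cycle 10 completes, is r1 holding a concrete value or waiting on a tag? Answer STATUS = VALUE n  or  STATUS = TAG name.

STATUS = TAG Add2

cycle 1: issue SUB r4<-Add1 // r0:2,r1:7,r2:6,r3:6,r4:Add1
cycle 2: issue MUL r4<-Mul1 // r0:2,r1:7,r2:6,r3:6,r4:Mul1
cycle 3: issue SUB r4<-Add2 // r0:2,r1:7,r2:6,r3:6,r4:Add2
cycle 4: CDB Add1=4; issue SUB r3<-Add1 // r0:2,r1:7,r2:6,r3:Add1,r4:Add2
cycle 5: issue MUL r3<-Mul2 // r0:2,r1:7,r2:6,r3:Mul2,r4:Add2
cycle 6: CDB Add2=-4; issue SUB r1<-Add2 // r0:2,r1:Add2,r2:6,r3:Mul2,r4:-4
cycle 7: CDB Add1=-5; issue SUB r2<-Add1 // r0:2,r1:Add2,r2:Add1,r3:Mul2,r4:-4
cycle 8: - // r0:2,r1:Add2,r2:Add1,r3:Mul2,r4:-4
cycle 9: CDB Mul1=8 // r0:2,r1:Add2,r2:Add1,r3:Mul2,r4:-4
cycle 10: - // r0:2,r1:Add2,r2:Add1,r3:Mul2,r4:-4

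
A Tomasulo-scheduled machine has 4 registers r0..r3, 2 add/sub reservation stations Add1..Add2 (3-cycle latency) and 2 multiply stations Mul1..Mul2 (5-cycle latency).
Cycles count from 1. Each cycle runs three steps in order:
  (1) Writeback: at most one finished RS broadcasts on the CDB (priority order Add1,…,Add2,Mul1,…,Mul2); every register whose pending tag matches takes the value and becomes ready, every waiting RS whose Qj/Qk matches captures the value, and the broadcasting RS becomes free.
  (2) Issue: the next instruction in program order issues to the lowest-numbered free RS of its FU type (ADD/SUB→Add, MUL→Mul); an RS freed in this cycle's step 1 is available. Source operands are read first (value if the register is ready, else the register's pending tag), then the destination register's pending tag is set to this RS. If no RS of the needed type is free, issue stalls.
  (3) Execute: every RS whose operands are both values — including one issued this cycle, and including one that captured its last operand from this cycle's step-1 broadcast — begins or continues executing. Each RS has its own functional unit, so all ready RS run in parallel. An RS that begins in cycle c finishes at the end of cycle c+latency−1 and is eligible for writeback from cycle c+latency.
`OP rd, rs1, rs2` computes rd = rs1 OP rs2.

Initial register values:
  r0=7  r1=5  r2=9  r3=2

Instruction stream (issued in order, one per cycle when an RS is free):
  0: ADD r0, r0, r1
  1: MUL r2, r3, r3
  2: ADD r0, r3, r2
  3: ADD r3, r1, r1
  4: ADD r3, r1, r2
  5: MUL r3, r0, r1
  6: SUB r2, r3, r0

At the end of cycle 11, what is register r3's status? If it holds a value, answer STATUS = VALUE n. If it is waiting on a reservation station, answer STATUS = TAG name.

STATUS = TAG Mul1

c1: issue ADD r0<-Add1 | r0:Add1,r1:5,r2:9,r3:2
c2: issue MUL r2<-Mul1 | r0:Add1,r1:5,r2:Mul1,r3:2
c3: issue ADD r0<-Add2 | r0:Add2,r1:5,r2:Mul1,r3:2
c4: CDB Add1=12; issue ADD r3<-Add1 | r0:Add2,r1:5,r2:Mul1,r3:Add1
c5: stall | r0:Add2,r1:5,r2:Mul1,r3:Add1
c6: stall | r0:Add2,r1:5,r2:Mul1,r3:Add1
c7: CDB Add1=10; issue ADD r3<-Add1 | r0:Add2,r1:5,r2:Mul1,r3:Add1
c8: CDB Mul1=4; issue MUL r3<-Mul1 | r0:Add2,r1:5,r2:4,r3:Mul1
c9: stall | r0:Add2,r1:5,r2:4,r3:Mul1
c10: stall | r0:Add2,r1:5,r2:4,r3:Mul1
c11: CDB Add1=9; issue SUB r2<-Add1 | r0:Add2,r1:5,r2:Add1,r3:Mul1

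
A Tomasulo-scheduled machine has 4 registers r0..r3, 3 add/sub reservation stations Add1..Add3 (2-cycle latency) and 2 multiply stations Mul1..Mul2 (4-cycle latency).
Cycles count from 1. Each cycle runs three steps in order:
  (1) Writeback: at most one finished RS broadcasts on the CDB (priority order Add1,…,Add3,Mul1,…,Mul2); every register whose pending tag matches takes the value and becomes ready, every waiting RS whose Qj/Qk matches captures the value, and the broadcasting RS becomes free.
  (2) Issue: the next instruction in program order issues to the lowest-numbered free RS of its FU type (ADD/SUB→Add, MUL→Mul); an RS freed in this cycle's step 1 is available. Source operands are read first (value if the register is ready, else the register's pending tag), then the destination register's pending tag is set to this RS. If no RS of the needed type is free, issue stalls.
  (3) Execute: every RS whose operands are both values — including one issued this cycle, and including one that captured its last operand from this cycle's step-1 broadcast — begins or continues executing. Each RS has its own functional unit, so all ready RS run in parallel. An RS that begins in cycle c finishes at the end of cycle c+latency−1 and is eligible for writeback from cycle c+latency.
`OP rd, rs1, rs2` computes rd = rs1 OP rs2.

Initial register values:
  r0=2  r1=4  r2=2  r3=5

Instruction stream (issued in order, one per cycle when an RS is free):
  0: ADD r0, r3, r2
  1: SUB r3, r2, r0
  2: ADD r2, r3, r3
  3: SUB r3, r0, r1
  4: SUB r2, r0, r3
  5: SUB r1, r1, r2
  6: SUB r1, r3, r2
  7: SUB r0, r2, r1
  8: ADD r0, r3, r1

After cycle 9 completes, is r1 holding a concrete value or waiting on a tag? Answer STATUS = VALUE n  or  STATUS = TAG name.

STATUS = TAG Add1

c1: issue ADD r0<-Add1 | r0:Add1,r1:4,r2:2,r3:5
c2: issue SUB r3<-Add2 | r0:Add1,r1:4,r2:2,r3:Add2
c3: CDB Add1=7; issue ADD r2<-Add1 | r0:7,r1:4,r2:Add1,r3:Add2
c4: issue SUB r3<-Add3 | r0:7,r1:4,r2:Add1,r3:Add3
c5: CDB Add2=-5; issue SUB r2<-Add2 | r0:7,r1:4,r2:Add2,r3:Add3
c6: CDB Add3=3; issue SUB r1<-Add3 | r0:7,r1:Add3,r2:Add2,r3:3
c7: CDB Add1=-10; issue SUB r1<-Add1 | r0:7,r1:Add1,r2:Add2,r3:3
c8: CDB Add2=4; issue SUB r0<-Add2 | r0:Add2,r1:Add1,r2:4,r3:3
c9: stall | r0:Add2,r1:Add1,r2:4,r3:3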